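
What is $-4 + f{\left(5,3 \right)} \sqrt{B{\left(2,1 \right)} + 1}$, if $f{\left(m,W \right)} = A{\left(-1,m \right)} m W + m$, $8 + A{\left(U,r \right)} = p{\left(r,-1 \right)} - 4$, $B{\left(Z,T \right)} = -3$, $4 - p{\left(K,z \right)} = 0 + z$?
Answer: $-4 - 100 i \sqrt{2} \approx -4.0 - 141.42 i$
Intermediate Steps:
$p{\left(K,z \right)} = 4 - z$ ($p{\left(K,z \right)} = 4 - \left(0 + z\right) = 4 - z$)
$A{\left(U,r \right)} = -7$ ($A{\left(U,r \right)} = -8 + \left(\left(4 - -1\right) - 4\right) = -8 + \left(\left(4 + 1\right) - 4\right) = -8 + \left(5 - 4\right) = -8 + 1 = -7$)
$f{\left(m,W \right)} = m - 7 W m$ ($f{\left(m,W \right)} = - 7 m W + m = - 7 W m + m = m - 7 W m$)
$-4 + f{\left(5,3 \right)} \sqrt{B{\left(2,1 \right)} + 1} = -4 + 5 \left(1 - 21\right) \sqrt{-3 + 1} = -4 + 5 \left(1 - 21\right) \sqrt{-2} = -4 + 5 \left(-20\right) i \sqrt{2} = -4 - 100 i \sqrt{2}$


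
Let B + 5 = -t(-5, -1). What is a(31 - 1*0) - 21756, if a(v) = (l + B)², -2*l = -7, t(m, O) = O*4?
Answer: -86999/4 ≈ -21750.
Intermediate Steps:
t(m, O) = 4*O
l = 7/2 (l = -½*(-7) = 7/2 ≈ 3.5000)
B = -1 (B = -5 - 4*(-1) = -5 - 1*(-4) = -5 + 4 = -1)
a(v) = 25/4 (a(v) = (7/2 - 1)² = (5/2)² = 25/4)
a(31 - 1*0) - 21756 = 25/4 - 21756 = -86999/4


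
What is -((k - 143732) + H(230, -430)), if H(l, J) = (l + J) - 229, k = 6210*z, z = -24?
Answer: 293201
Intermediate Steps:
k = -149040 (k = 6210*(-24) = -149040)
H(l, J) = -229 + J + l (H(l, J) = (J + l) - 229 = -229 + J + l)
-((k - 143732) + H(230, -430)) = -((-149040 - 143732) + (-229 - 430 + 230)) = -(-292772 - 429) = -1*(-293201) = 293201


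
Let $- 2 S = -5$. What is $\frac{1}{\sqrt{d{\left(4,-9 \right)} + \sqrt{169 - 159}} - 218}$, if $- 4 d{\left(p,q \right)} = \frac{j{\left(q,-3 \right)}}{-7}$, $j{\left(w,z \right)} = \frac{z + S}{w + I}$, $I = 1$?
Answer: $- \frac{1}{218 - \sqrt{\frac{1}{448} + \sqrt{10}}} \approx -0.0046249$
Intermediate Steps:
$S = \frac{5}{2}$ ($S = \left(- \frac{1}{2}\right) \left(-5\right) = \frac{5}{2} \approx 2.5$)
$j{\left(w,z \right)} = \frac{\frac{5}{2} + z}{1 + w}$ ($j{\left(w,z \right)} = \frac{z + \frac{5}{2}}{w + 1} = \frac{\frac{5}{2} + z}{1 + w}$)
$d{\left(p,q \right)} = - \frac{1}{56 \left(1 + q\right)}$ ($d{\left(p,q \right)} = - \frac{\frac{\frac{5}{2} - 3}{1 + q} \frac{1}{-7}}{4} = - \frac{\frac{1}{1 + q} \left(- \frac{1}{2}\right) \left(- \frac{1}{7}\right)}{4} = - \frac{- \frac{1}{2 \left(1 + q\right)} \left(- \frac{1}{7}\right)}{4} = - \frac{\frac{1}{14} \frac{1}{1 + q}}{4} = - \frac{1}{56 \left(1 + q\right)}$)
$\frac{1}{\sqrt{d{\left(4,-9 \right)} + \sqrt{169 - 159}} - 218} = \frac{1}{\sqrt{- \frac{1}{56 + 56 \left(-9\right)} + \sqrt{169 - 159}} - 218} = \frac{1}{\sqrt{- \frac{1}{56 - 504} + \sqrt{10}} - 218} = \frac{1}{\sqrt{- \frac{1}{-448} + \sqrt{10}} - 218} = \frac{1}{\sqrt{\left(-1\right) \left(- \frac{1}{448}\right) + \sqrt{10}} - 218} = \frac{1}{\sqrt{\frac{1}{448} + \sqrt{10}} - 218} = \frac{1}{-218 + \sqrt{\frac{1}{448} + \sqrt{10}}}$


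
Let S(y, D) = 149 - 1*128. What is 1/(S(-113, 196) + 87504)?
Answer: 1/87525 ≈ 1.1425e-5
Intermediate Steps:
S(y, D) = 21 (S(y, D) = 149 - 128 = 21)
1/(S(-113, 196) + 87504) = 1/(21 + 87504) = 1/87525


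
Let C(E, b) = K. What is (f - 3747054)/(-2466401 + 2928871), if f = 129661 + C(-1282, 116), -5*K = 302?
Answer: -18087267/2312350 ≈ -7.8220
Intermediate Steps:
K = -302/5 (K = -⅕*302 = -302/5 ≈ -60.400)
C(E, b) = -302/5
f = 648003/5 (f = 129661 - 302/5 = 648003/5 ≈ 1.2960e+5)
(f - 3747054)/(-2466401 + 2928871) = (648003/5 - 3747054)/(-2466401 + 2928871) = -18087267/5/462470 = -18087267/5*1/462470 = -18087267/2312350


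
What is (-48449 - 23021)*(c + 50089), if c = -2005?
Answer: -3436563480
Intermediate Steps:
(-48449 - 23021)*(c + 50089) = (-48449 - 23021)*(-2005 + 50089) = -71470*48084 = -3436563480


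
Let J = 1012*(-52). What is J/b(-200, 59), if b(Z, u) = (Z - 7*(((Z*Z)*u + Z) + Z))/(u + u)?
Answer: 776204/2064675 ≈ 0.37595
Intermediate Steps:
b(Z, u) = (-13*Z - 7*u*Z²)/(2*u) (b(Z, u) = (Z - 7*((Z²*u + Z) + Z))/((2*u)) = (Z - 7*((u*Z² + Z) + Z))*(1/(2*u)) = (Z - 7*((Z + u*Z²) + Z))*(1/(2*u)) = (Z - 7*(2*Z + u*Z²))*(1/(2*u)) = (Z + (-14*Z - 7*u*Z²))*(1/(2*u)) = (-13*Z - 7*u*Z²)*(1/(2*u)) = (-13*Z - 7*u*Z²)/(2*u))
J = -52624
J/b(-200, 59) = -52624*59/(100*(13 + 7*(-200)*59)) = -52624*59/(100*(13 - 82600)) = -52624/((-½*(-200)*1/59*(-82587))) = -52624/(-8258700/59) = -52624*(-59/8258700) = 776204/2064675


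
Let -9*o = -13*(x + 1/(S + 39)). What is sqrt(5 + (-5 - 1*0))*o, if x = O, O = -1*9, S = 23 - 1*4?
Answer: 0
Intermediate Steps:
S = 19 (S = 23 - 4 = 19)
O = -9
x = -9
o = -6773/522 (o = -(-13)*(-9 + 1/(19 + 39))/9 = -(-13)*(-9 + 1/58)/9 = -(-13)*(-521)/(9*58) = -1/9*6773/58 = -6773/522 ≈ -12.975)
sqrt(5 + (-5 - 1*0))*o = sqrt(5 + (-5 - 1*0))*(-6773/522) = sqrt(5 + (-5 + 0))*(-6773/522) = sqrt(5 - 5)*(-6773/522) = sqrt(0)*(-6773/522) = 0*(-6773/522) = 0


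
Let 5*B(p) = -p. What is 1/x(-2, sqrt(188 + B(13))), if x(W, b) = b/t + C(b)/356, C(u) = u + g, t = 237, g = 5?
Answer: -27772450/17719861 + 8338766*sqrt(515)/17719861 ≈ 9.1120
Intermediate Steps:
B(p) = -p/5 (B(p) = (-p)/5 = -p/5)
C(u) = 5 + u (C(u) = u + 5 = 5 + u)
x(W, b) = 5/356 + 593*b/84372 (x(W, b) = b/237 + (5 + b)/356 = b*(1/237) + (5 + b)*(1/356) = b/237 + (5/356 + b/356) = 5/356 + 593*b/84372)
1/x(-2, sqrt(188 + B(13))) = 1/(5/356 + 593*sqrt(188 - 1/5*13)/84372) = 1/(5/356 + 593*sqrt(188 - 13/5)/84372) = 1/(5/356 + 593*sqrt(927/5)/84372) = 1/(5/356 + 593*(3*sqrt(515)/5)/84372) = 1/(5/356 + 593*sqrt(515)/140620)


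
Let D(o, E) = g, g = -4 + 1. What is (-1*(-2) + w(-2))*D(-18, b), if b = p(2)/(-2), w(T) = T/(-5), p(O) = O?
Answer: -36/5 ≈ -7.2000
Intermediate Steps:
g = -3
w(T) = -T/5
b = -1 (b = 2/(-2) = 2*(-½) = -1)
D(o, E) = -3
(-1*(-2) + w(-2))*D(-18, b) = (-1*(-2) - ⅕*(-2))*(-3) = (2 + ⅖)*(-3) = (12/5)*(-3) = -36/5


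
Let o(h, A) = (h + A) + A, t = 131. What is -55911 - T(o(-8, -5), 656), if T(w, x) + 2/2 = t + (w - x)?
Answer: -55367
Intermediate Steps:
o(h, A) = h + 2*A (o(h, A) = (A + h) + A = h + 2*A)
T(w, x) = 130 + w - x (T(w, x) = -1 + (131 + (w - x)) = -1 + (131 + w - x) = 130 + w - x)
-55911 - T(o(-8, -5), 656) = -55911 - (130 + (-8 + 2*(-5)) - 1*656) = -55911 - (130 + (-8 - 10) - 656) = -55911 - (130 - 18 - 656) = -55911 - 1*(-544) = -55911 + 544 = -55367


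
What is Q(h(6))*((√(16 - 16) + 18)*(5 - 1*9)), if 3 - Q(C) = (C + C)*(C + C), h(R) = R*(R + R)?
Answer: 1492776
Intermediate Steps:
h(R) = 2*R² (h(R) = R*(2*R) = 2*R²)
Q(C) = 3 - 4*C² (Q(C) = 3 - (C + C)*(C + C) = 3 - 2*C*2*C = 3 - 4*C²)
Q(h(6))*((√(16 - 16) + 18)*(5 - 1*9)) = (3 - 4*(2*6²)²)*((√(16 - 16) + 18)*(5 - 1*9)) = (3 - 4*(2*36)²)*((√0 + 18)*(5 - 9)) = (3 - 4*72²)*((0 + 18)*(-4)) = (3 - 4*5184)*(18*(-4)) = (3 - 20736)*(-72) = -20733*(-72) = 1492776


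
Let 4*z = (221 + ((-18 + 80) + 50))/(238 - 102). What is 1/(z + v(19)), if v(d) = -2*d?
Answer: -544/20339 ≈ -0.026747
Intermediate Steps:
z = 333/544 (z = ((221 + ((-18 + 80) + 50))/(238 - 102))/4 = ((221 + (62 + 50))/136)/4 = ((221 + 112)*(1/136))/4 = (333*(1/136))/4 = (¼)*(333/136) = 333/544 ≈ 0.61213)
1/(z + v(19)) = 1/(333/544 - 2*19) = 1/(333/544 - 38) = 1/(-20339/544) = -544/20339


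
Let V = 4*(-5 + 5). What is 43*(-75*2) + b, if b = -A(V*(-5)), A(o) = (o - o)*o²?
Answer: -6450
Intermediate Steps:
V = 0 (V = 4*0 = 0)
A(o) = 0 (A(o) = 0*o² = 0)
b = 0 (b = -1*0 = 0)
43*(-75*2) + b = 43*(-75*2) + 0 = 43*(-150) + 0 = -6450 + 0 = -6450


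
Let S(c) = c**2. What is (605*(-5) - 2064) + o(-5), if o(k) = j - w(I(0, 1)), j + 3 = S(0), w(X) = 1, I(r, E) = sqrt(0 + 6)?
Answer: -5093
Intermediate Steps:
I(r, E) = sqrt(6)
j = -3 (j = -3 + 0**2 = -3 + 0 = -3)
o(k) = -4 (o(k) = -3 - 1*1 = -3 - 1 = -4)
(605*(-5) - 2064) + o(-5) = (605*(-5) - 2064) - 4 = (-3025 - 2064) - 4 = -5089 - 4 = -5093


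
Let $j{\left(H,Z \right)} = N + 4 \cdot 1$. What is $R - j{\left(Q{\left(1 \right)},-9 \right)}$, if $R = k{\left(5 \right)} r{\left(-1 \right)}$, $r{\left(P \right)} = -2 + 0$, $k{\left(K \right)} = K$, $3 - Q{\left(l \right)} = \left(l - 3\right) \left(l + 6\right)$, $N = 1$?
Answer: $-15$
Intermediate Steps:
$Q{\left(l \right)} = 3 - \left(-3 + l\right) \left(6 + l\right)$ ($Q{\left(l \right)} = 3 - \left(l - 3\right) \left(l + 6\right) = 3 - \left(-3 + l\right) \left(6 + l\right)$)
$r{\left(P \right)} = -2$
$R = -10$ ($R = 5 \left(-2\right) = -10$)
$j{\left(H,Z \right)} = 5$ ($j{\left(H,Z \right)} = 1 + 4 \cdot 1 = 1 + 4 = 5$)
$R - j{\left(Q{\left(1 \right)},-9 \right)} = -10 - 5 = -15$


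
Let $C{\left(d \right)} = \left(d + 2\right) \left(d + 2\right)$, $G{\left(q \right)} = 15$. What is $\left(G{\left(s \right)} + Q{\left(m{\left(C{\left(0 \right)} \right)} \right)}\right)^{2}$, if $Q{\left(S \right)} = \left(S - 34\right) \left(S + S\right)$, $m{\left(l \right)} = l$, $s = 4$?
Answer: $50625$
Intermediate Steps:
$C{\left(d \right)} = \left(2 + d\right)^{2}$ ($C{\left(d \right)} = \left(2 + d\right) \left(2 + d\right) = \left(2 + d\right)^{2}$)
$Q{\left(S \right)} = 2 S \left(-34 + S\right)$ ($Q{\left(S \right)} = \left(-34 + S\right) 2 S = 2 S \left(-34 + S\right)$)
$\left(G{\left(s \right)} + Q{\left(m{\left(C{\left(0 \right)} \right)} \right)}\right)^{2} = \left(15 + 2 \left(2 + 0\right)^{2} \left(-34 + \left(2 + 0\right)^{2}\right)\right)^{2} = \left(15 + 2 \cdot 2^{2} \left(-34 + 2^{2}\right)\right)^{2} = \left(15 + 2 \cdot 4 \left(-34 + 4\right)\right)^{2} = \left(15 + 2 \cdot 4 \left(-30\right)\right)^{2} = \left(15 - 240\right)^{2} = \left(-225\right)^{2} = 50625$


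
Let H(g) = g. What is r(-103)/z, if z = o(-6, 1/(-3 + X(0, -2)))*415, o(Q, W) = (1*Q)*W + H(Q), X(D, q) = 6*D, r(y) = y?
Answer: 103/1660 ≈ 0.062048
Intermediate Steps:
o(Q, W) = Q + Q*W (o(Q, W) = (1*Q)*W + Q = Q*W + Q = Q + Q*W)
z = -1660 (z = -6*(1 + 1/(-3 + 6*0))*415 = -6*(1 + 1/(-3 + 0))*415 = -6*(1 + 1/(-3))*415 = -6*(1 - 1/3)*415 = -6*2/3*415 = -4*415 = -1660)
r(-103)/z = -103/(-1660) = -103*(-1/1660) = 103/1660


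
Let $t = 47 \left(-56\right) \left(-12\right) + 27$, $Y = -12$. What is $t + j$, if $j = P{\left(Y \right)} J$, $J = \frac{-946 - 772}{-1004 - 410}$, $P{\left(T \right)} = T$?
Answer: $\frac{22338669}{707} \approx 31596.0$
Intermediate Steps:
$J = \frac{859}{707}$ ($J = - \frac{1718}{-1414} = \left(-1718\right) \left(- \frac{1}{1414}\right) = \frac{859}{707} \approx 1.215$)
$j = - \frac{10308}{707}$ ($j = \left(-12\right) \frac{859}{707} = - \frac{10308}{707} \approx -14.58$)
$t = 31611$ ($t = \left(-2632\right) \left(-12\right) + 27 = 31584 + 27 = 31611$)
$t + j = 31611 - \frac{10308}{707} = \frac{22338669}{707}$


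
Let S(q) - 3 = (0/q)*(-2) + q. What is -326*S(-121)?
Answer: 38468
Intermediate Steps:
S(q) = 3 + q (S(q) = 3 + ((0/q)*(-2) + q) = 3 + (0*(-2) + q) = 3 + (0 + q) = 3 + q)
-326*S(-121) = -326*(3 - 121) = -326*(-118) = 38468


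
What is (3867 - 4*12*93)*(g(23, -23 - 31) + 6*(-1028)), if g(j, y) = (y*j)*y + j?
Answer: -36371031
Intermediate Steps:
g(j, y) = j + j*y² (g(j, y) = (j*y)*y + j = j*y² + j = j + j*y²)
(3867 - 4*12*93)*(g(23, -23 - 31) + 6*(-1028)) = (3867 - 4*12*93)*(23*(1 + (-23 - 31)²) + 6*(-1028)) = (3867 - 48*93)*(23*(1 + (-54)²) - 6168) = (3867 - 4464)*(23*(1 + 2916) - 6168) = -597*(23*2917 - 6168) = -597*(67091 - 6168) = -597*60923 = -36371031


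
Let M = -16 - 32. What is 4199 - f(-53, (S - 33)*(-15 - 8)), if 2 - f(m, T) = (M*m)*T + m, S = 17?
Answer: 940336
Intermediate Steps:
M = -48
f(m, T) = 2 - m + 48*T*m (f(m, T) = 2 - ((-48*m)*T + m) = 2 - (-48*T*m + m) = 2 - (m - 48*T*m) = 2 + (-m + 48*T*m) = 2 - m + 48*T*m)
4199 - f(-53, (S - 33)*(-15 - 8)) = 4199 - (2 - 1*(-53) + 48*((17 - 33)*(-15 - 8))*(-53)) = 4199 - (2 + 53 + 48*(-16*(-23))*(-53)) = 4199 - (2 + 53 + 48*368*(-53)) = 4199 - (2 + 53 - 936192) = 4199 - 1*(-936137) = 4199 + 936137 = 940336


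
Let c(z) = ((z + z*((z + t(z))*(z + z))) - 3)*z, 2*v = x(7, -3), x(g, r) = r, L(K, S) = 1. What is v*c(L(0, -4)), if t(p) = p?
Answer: -3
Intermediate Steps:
v = -3/2 (v = (½)*(-3) = -3/2 ≈ -1.5000)
c(z) = z*(-3 + z + 4*z³) (c(z) = ((z + z*((z + z)*(z + z))) - 3)*z = ((z + z*((2*z)*(2*z))) - 3)*z = ((z + z*(4*z²)) - 3)*z = ((z + 4*z³) - 3)*z = (-3 + z + 4*z³)*z = z*(-3 + z + 4*z³))
v*c(L(0, -4)) = -3*(-3 + 1 + 4*1³)/2 = -3*(-3 + 1 + 4*1)/2 = -3*(-3 + 1 + 4)/2 = -3*2/2 = -3/2*2 = -3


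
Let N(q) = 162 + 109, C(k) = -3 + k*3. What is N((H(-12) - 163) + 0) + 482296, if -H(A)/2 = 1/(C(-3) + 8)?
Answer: 482567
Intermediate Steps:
C(k) = -3 + 3*k
H(A) = ½ (H(A) = -2/((-3 + 3*(-3)) + 8) = -2/((-3 - 9) + 8) = -2/(-12 + 8) = -2/(-4) = -2*(-¼) = ½)
N(q) = 271
N((H(-12) - 163) + 0) + 482296 = 271 + 482296 = 482567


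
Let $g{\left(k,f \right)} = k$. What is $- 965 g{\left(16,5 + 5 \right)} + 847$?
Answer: $-14593$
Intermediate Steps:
$- 965 g{\left(16,5 + 5 \right)} + 847 = \left(-965\right) 16 + 847 = -15440 + 847 = -14593$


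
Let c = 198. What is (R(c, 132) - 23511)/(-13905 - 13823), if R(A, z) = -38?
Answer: 23549/27728 ≈ 0.84929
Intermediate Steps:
(R(c, 132) - 23511)/(-13905 - 13823) = (-38 - 23511)/(-13905 - 13823) = -23549/(-27728) = -23549*(-1/27728) = 23549/27728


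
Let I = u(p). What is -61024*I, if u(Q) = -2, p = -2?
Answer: 122048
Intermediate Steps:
I = -2
-61024*I = -61024*(-2) = 122048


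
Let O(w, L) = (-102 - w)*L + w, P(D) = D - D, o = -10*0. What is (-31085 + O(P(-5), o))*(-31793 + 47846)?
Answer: -499007505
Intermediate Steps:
o = 0
P(D) = 0
O(w, L) = w + L*(-102 - w) (O(w, L) = L*(-102 - w) + w = w + L*(-102 - w))
(-31085 + O(P(-5), o))*(-31793 + 47846) = (-31085 + (0 - 102*0 - 1*0*0))*(-31793 + 47846) = (-31085 + (0 + 0 + 0))*16053 = (-31085 + 0)*16053 = -31085*16053 = -499007505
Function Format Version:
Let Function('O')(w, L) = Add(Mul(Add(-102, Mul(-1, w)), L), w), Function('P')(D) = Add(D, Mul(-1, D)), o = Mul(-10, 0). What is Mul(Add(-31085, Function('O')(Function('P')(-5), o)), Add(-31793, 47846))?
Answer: -499007505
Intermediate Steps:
o = 0
Function('P')(D) = 0
Function('O')(w, L) = Add(w, Mul(L, Add(-102, Mul(-1, w)))) (Function('O')(w, L) = Add(Mul(L, Add(-102, Mul(-1, w))), w) = Add(w, Mul(L, Add(-102, Mul(-1, w)))))
Mul(Add(-31085, Function('O')(Function('P')(-5), o)), Add(-31793, 47846)) = Mul(Add(-31085, Add(0, Mul(-102, 0), Mul(-1, 0, 0))), Add(-31793, 47846)) = Mul(Add(-31085, Add(0, 0, 0)), 16053) = Mul(Add(-31085, 0), 16053) = Mul(-31085, 16053) = -499007505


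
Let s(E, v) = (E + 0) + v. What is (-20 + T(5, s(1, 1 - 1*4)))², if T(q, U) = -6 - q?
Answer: 961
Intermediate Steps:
s(E, v) = E + v
(-20 + T(5, s(1, 1 - 1*4)))² = (-20 + (-6 - 1*5))² = (-20 + (-6 - 5))² = (-20 - 11)² = (-31)² = 961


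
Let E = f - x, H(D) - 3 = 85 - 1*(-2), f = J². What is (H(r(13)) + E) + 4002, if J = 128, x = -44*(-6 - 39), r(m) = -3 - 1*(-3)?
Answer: 18496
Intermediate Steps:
r(m) = 0 (r(m) = -3 + 3 = 0)
x = 1980 (x = -44*(-45) = 1980)
f = 16384 (f = 128² = 16384)
H(D) = 90 (H(D) = 3 + (85 - 1*(-2)) = 3 + (85 + 2) = 3 + 87 = 90)
E = 14404 (E = 16384 - 1*1980 = 16384 - 1980 = 14404)
(H(r(13)) + E) + 4002 = (90 + 14404) + 4002 = 14494 + 4002 = 18496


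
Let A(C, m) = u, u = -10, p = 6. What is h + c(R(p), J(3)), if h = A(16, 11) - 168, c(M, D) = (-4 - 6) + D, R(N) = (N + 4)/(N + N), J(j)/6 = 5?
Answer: -158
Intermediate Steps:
J(j) = 30 (J(j) = 6*5 = 30)
R(N) = (4 + N)/(2*N) (R(N) = (4 + N)/((2*N)) = (4 + N)*(1/(2*N)) = (4 + N)/(2*N))
c(M, D) = -10 + D
A(C, m) = -10
h = -178 (h = -10 - 168 = -178)
h + c(R(p), J(3)) = -178 + (-10 + 30) = -178 + 20 = -158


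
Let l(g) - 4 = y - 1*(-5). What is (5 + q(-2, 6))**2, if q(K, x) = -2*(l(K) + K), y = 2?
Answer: 169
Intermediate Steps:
l(g) = 11 (l(g) = 4 + (2 - 1*(-5)) = 4 + (2 + 5) = 4 + 7 = 11)
q(K, x) = -22 - 2*K (q(K, x) = -2*(11 + K) = -22 - 2*K)
(5 + q(-2, 6))**2 = (5 + (-22 - 2*(-2)))**2 = (5 + (-22 + 4))**2 = (5 - 18)**2 = (-13)**2 = 169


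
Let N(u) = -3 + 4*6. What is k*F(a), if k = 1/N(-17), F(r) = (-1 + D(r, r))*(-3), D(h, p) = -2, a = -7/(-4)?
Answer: 3/7 ≈ 0.42857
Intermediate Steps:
a = 7/4 (a = -7*(-1/4) = 7/4 ≈ 1.7500)
N(u) = 21 (N(u) = -3 + 24 = 21)
F(r) = 9 (F(r) = (-1 - 2)*(-3) = -3*(-3) = 9)
k = 1/21 ≈ 0.047619
k*F(a) = (1/21)*9 = 3/7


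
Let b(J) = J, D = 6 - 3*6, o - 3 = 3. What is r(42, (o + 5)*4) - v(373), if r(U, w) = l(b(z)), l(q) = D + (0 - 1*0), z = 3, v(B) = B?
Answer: -385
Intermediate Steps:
o = 6 (o = 3 + 3 = 6)
D = -12 (D = 6 - 18 = -12)
l(q) = -12 (l(q) = -12 + (0 - 1*0) = -12 + (0 + 0) = -12 + 0 = -12)
r(U, w) = -12
r(42, (o + 5)*4) - v(373) = -12 - 1*373 = -12 - 373 = -385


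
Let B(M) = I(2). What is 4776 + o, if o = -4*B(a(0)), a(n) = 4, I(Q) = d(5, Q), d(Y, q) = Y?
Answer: 4756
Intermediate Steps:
I(Q) = 5
B(M) = 5
o = -20 (o = -4*5 = -20)
4776 + o = 4776 - 20 = 4756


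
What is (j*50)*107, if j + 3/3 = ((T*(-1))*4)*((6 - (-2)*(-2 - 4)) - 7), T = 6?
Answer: 1663850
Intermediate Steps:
j = 311 (j = -1 + ((6*(-1))*4)*((6 - (-2)*(-2 - 4)) - 7) = -1 + (-6*4)*((6 - (-2)*(-6)) - 7) = -1 - 24*((6 - 1*12) - 7) = -1 - 24*((6 - 12) - 7) = -1 - 24*(-6 - 7) = -1 - 24*(-13) = -1 + 312 = 311)
(j*50)*107 = (311*50)*107 = 15550*107 = 1663850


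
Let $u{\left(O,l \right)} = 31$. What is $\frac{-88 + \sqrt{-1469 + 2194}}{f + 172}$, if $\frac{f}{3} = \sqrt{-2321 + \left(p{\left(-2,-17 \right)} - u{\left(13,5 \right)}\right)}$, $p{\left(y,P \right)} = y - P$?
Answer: $- \frac{15136}{50617} + \frac{860 \sqrt{29}}{50617} - \frac{15 i \sqrt{67773}}{50617} + \frac{264 i \sqrt{2337}}{50617} \approx -0.20753 + 0.17499 i$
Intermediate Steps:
$f = 3 i \sqrt{2337}$ ($f = 3 \sqrt{-2321 - 16} = 3 \sqrt{-2337} = 3 i \sqrt{2337} \approx 145.03 i$)
$\frac{-88 + \sqrt{-1469 + 2194}}{f + 172} = \frac{-88 + \sqrt{-1469 + 2194}}{3 i \sqrt{2337} + 172} = \frac{-88 + \sqrt{725}}{172 + 3 i \sqrt{2337}} = \frac{-88 + 5 \sqrt{29}}{172 + 3 i \sqrt{2337}}$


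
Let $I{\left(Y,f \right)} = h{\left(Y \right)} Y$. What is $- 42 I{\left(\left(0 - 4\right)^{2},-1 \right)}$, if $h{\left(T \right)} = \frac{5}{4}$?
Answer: $-840$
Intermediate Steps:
$h{\left(T \right)} = \frac{5}{4}$ ($h{\left(T \right)} = 5 \cdot \frac{1}{4} = \frac{5}{4}$)
$I{\left(Y,f \right)} = \frac{5 Y}{4}$
$- 42 I{\left(\left(0 - 4\right)^{2},-1 \right)} = - 42 \frac{5 \left(0 - 4\right)^{2}}{4} = - 42 \frac{5 \left(-4\right)^{2}}{4} = - 42 \cdot \frac{5}{4} \cdot 16 = \left(-42\right) 20 = -840$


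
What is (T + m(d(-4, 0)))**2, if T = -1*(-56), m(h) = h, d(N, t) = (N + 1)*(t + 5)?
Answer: 1681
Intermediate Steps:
d(N, t) = (1 + N)*(5 + t)
T = 56
(T + m(d(-4, 0)))**2 = (56 + (5 + 0 + 5*(-4) - 4*0))**2 = (56 + (5 + 0 - 20 + 0))**2 = (56 - 15)**2 = 41**2 = 1681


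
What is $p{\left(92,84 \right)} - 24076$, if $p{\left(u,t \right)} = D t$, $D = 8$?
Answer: $-23404$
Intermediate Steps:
$p{\left(u,t \right)} = 8 t$
$p{\left(92,84 \right)} - 24076 = 8 \cdot 84 - 24076 = 672 - 24076 = -23404$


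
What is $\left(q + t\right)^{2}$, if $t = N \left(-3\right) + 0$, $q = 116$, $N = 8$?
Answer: $8464$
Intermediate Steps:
$t = -24$ ($t = 8 \left(-3\right) + 0 = -24 + 0 = -24$)
$\left(q + t\right)^{2} = \left(116 - 24\right)^{2} = 92^{2} = 8464$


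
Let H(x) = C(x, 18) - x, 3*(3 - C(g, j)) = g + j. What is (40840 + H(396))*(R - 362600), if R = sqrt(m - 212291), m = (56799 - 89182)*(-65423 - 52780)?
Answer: -14616043400 + 40309*sqrt(3827555458) ≈ -1.2122e+10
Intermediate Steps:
m = 3827767749 (m = -32383*(-118203) = 3827767749)
C(g, j) = 3 - g/3 - j/3 (C(g, j) = 3 - (g + j)/3 = 3 + (-g/3 - j/3) = 3 - g/3 - j/3)
H(x) = -3 - 4*x/3 (H(x) = (3 - x/3 - 1/3*18) - x = (3 - x/3 - 6) - x = (-3 - x/3) - x = -3 - 4*x/3)
R = sqrt(3827555458) (R = sqrt(3827767749 - 212291) = sqrt(3827555458) ≈ 61867.)
(40840 + H(396))*(R - 362600) = (40840 + (-3 - 4/3*396))*(sqrt(3827555458) - 362600) = (40840 + (-3 - 528))*(-362600 + sqrt(3827555458)) = (40840 - 531)*(-362600 + sqrt(3827555458)) = 40309*(-362600 + sqrt(3827555458)) = -14616043400 + 40309*sqrt(3827555458)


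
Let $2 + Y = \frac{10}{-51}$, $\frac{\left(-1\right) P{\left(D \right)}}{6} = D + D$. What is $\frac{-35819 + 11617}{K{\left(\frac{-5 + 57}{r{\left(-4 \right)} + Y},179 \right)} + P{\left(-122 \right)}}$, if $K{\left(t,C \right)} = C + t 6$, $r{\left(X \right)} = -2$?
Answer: $- \frac{2589614}{167845} \approx -15.429$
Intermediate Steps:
$P{\left(D \right)} = - 12 D$ ($P{\left(D \right)} = - 6 \left(D + D\right) = - 6 \cdot 2 D = - 12 D$)
$Y = - \frac{112}{51}$ ($Y = -2 + \frac{10}{-51} = -2 + 10 \left(- \frac{1}{51}\right) = -2 - \frac{10}{51} = - \frac{112}{51} \approx -2.1961$)
$K{\left(t,C \right)} = C + 6 t$
$\frac{-35819 + 11617}{K{\left(\frac{-5 + 57}{r{\left(-4 \right)} + Y},179 \right)} + P{\left(-122 \right)}} = \frac{-35819 + 11617}{\left(179 + 6 \frac{-5 + 57}{-2 - \frac{112}{51}}\right) - -1464} = - \frac{24202}{\left(179 + 6 \frac{52}{- \frac{214}{51}}\right) + 1464} = - \frac{24202}{\left(179 + 6 \cdot 52 \left(- \frac{51}{214}\right)\right) + 1464} = - \frac{24202}{\left(179 + 6 \left(- \frac{1326}{107}\right)\right) + 1464} = - \frac{24202}{\left(179 - \frac{7956}{107}\right) + 1464} = - \frac{24202}{\frac{11197}{107} + 1464} = - \frac{24202}{\frac{167845}{107}} = \left(-24202\right) \frac{107}{167845} = - \frac{2589614}{167845}$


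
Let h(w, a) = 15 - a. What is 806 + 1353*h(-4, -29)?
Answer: 60338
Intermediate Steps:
806 + 1353*h(-4, -29) = 806 + 1353*(15 - 1*(-29)) = 806 + 1353*(15 + 29) = 806 + 1353*44 = 806 + 59532 = 60338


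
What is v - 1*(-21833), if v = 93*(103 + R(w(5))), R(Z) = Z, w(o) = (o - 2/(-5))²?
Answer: 853097/25 ≈ 34124.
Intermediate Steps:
w(o) = (⅖ + o)² (w(o) = (o - 2*(-⅕))² = (o + ⅖)² = (⅖ + o)²)
v = 307272/25 (v = 93*(103 + (2 + 5*5)²/25) = 93*(103 + (2 + 25)²/25) = 93*(103 + (1/25)*27²) = 93*(103 + (1/25)*729) = 93*(103 + 729/25) = 93*(3304/25) = 307272/25 ≈ 12291.)
v - 1*(-21833) = 307272/25 - 1*(-21833) = 307272/25 + 21833 = 853097/25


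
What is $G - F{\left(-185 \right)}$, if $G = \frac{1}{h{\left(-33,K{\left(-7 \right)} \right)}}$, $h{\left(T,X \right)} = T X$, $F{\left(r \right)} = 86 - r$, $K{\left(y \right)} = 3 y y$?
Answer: $- \frac{1314622}{4851} \approx -271.0$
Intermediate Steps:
$K{\left(y \right)} = 3 y^{2}$
$G = - \frac{1}{4851}$ ($G = \frac{1}{\left(-33\right) 3 \left(-7\right)^{2}} = \frac{1}{\left(-33\right) 3 \cdot 49} = \frac{1}{\left(-33\right) 147} = \frac{1}{-4851} = - \frac{1}{4851} \approx -0.00020614$)
$G - F{\left(-185 \right)} = - \frac{1}{4851} - \left(86 - -185\right) = - \frac{1}{4851} - \left(86 + 185\right) = - \frac{1}{4851} - 271 = - \frac{1314622}{4851}$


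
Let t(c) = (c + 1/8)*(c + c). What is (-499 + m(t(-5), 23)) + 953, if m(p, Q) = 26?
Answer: 480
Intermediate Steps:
t(c) = 2*c*(⅛ + c) (t(c) = (c + ⅛)*(2*c) = (⅛ + c)*(2*c) = 2*c*(⅛ + c))
(-499 + m(t(-5), 23)) + 953 = (-499 + 26) + 953 = -473 + 953 = 480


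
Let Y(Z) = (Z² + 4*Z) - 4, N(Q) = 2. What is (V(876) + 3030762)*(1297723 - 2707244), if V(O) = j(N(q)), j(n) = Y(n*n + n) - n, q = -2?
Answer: -4271998799136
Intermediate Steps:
Y(Z) = -4 + Z² + 4*Z
j(n) = -4 + (n + n²)² + 3*n + 4*n² (j(n) = (-4 + (n*n + n)² + 4*(n*n + n)) - n = (-4 + (n² + n)² + 4*(n² + n)) - n = (-4 + (n + n²)² + 4*(n + n²)) - n = (-4 + (n + n²)² + (4*n + 4*n²)) - n = (-4 + (n + n²)² + 4*n + 4*n²) - n = -4 + (n + n²)² + 3*n + 4*n²)
V(O) = 54 (V(O) = -4 - 1*2 + 2²*(1 + 2)² + 4*2*(1 + 2) = -4 - 2 + 4*3² + 4*2*3 = -4 - 2 + 4*9 + 24 = -4 - 2 + 36 + 24 = 54)
(V(876) + 3030762)*(1297723 - 2707244) = (54 + 3030762)*(1297723 - 2707244) = 3030816*(-1409521) = -4271998799136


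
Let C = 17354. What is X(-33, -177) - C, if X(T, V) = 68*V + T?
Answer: -29423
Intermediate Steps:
X(T, V) = T + 68*V
X(-33, -177) - C = (-33 + 68*(-177)) - 1*17354 = (-33 - 12036) - 17354 = -12069 - 17354 = -29423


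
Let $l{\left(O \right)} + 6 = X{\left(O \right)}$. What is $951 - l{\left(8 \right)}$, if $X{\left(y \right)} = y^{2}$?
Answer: $893$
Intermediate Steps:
$l{\left(O \right)} = -6 + O^{2}$
$951 - l{\left(8 \right)} = 951 - \left(-6 + 8^{2}\right) = 951 - \left(-6 + 64\right) = 951 - 58 = 893$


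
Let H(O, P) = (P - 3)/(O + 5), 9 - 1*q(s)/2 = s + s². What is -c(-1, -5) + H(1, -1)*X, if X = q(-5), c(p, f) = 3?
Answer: 35/3 ≈ 11.667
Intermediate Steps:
q(s) = 18 - 2*s - 2*s² (q(s) = 18 - 2*(s + s²) = 18 + (-2*s - 2*s²) = 18 - 2*s - 2*s²)
X = -22 (X = 18 - 2*(-5) - 2*(-5)² = 18 + 10 - 2*25 = 18 + 10 - 50 = -22)
H(O, P) = (-3 + P)/(5 + O)
-c(-1, -5) + H(1, -1)*X = -1*3 + ((-3 - 1)/(5 + 1))*(-22) = -3 + (-4/6)*(-22) = -3 + ((⅙)*(-4))*(-22) = -3 - ⅔*(-22) = -3 + 44/3 = 35/3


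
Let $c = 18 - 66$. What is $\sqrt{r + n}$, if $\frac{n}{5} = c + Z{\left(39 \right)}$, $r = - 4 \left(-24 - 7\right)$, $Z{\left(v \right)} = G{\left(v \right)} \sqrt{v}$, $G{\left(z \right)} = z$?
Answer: $\sqrt{-116 + 195 \sqrt{39}} \approx 33.193$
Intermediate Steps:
$Z{\left(v \right)} = v^{\frac{3}{2}}$ ($Z{\left(v \right)} = v \sqrt{v} = v^{\frac{3}{2}}$)
$c = -48$ ($c = 18 - 66 = -48$)
$r = 124$ ($r = \left(-4\right) \left(-31\right) = 124$)
$n = -240 + 195 \sqrt{39}$ ($n = 5 \left(-48 + 39^{\frac{3}{2}}\right) = 5 \left(-48 + 39 \sqrt{39}\right) = -240 + 195 \sqrt{39} \approx 977.77$)
$\sqrt{r + n} = \sqrt{124 - \left(240 - 195 \sqrt{39}\right)} = \sqrt{-116 + 195 \sqrt{39}}$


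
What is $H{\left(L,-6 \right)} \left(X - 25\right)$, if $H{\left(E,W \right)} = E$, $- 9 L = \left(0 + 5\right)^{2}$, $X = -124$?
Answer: $\frac{3725}{9} \approx 413.89$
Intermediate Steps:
$L = - \frac{25}{9}$ ($L = - \frac{\left(0 + 5\right)^{2}}{9} = - \frac{5^{2}}{9} = \left(- \frac{1}{9}\right) 25 = - \frac{25}{9} \approx -2.7778$)
$H{\left(L,-6 \right)} \left(X - 25\right) = - \frac{25 \left(-124 - 25\right)}{9} = \left(- \frac{25}{9}\right) \left(-149\right) = \frac{3725}{9}$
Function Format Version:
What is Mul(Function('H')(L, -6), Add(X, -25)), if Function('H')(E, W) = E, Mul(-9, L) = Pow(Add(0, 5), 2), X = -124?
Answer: Rational(3725, 9) ≈ 413.89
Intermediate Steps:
L = Rational(-25, 9) (L = Mul(Rational(-1, 9), Pow(Add(0, 5), 2)) = Mul(Rational(-1, 9), Pow(5, 2)) = Mul(Rational(-1, 9), 25) = Rational(-25, 9) ≈ -2.7778)
Mul(Function('H')(L, -6), Add(X, -25)) = Mul(Rational(-25, 9), Add(-124, -25)) = Mul(Rational(-25, 9), -149) = Rational(3725, 9)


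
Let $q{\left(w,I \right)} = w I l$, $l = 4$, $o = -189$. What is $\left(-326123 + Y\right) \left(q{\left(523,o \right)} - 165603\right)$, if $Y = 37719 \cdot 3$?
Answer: $119472009306$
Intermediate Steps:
$Y = 113157$
$q{\left(w,I \right)} = 4 I w$ ($q{\left(w,I \right)} = w I 4 = I w 4 = 4 I w$)
$\left(-326123 + Y\right) \left(q{\left(523,o \right)} - 165603\right) = \left(-326123 + 113157\right) \left(4 \left(-189\right) 523 - 165603\right) = - 212966 \left(-395388 - 165603\right) = \left(-212966\right) \left(-560991\right) = 119472009306$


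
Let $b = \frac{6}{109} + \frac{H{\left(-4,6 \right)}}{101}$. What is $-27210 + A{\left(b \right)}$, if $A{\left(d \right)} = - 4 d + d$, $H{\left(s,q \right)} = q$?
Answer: $- \frac{299558670}{11009} \approx -27210.0$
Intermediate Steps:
$b = \frac{1260}{11009}$ ($b = \frac{6}{109} + \frac{6}{101} = \frac{1260}{11009} \approx 0.11445$)
$A{\left(d \right)} = - 3 d$
$-27210 + A{\left(b \right)} = -27210 - \frac{3780}{11009} = - \frac{299558670}{11009}$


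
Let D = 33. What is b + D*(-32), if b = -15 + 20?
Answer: -1051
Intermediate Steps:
b = 5
b + D*(-32) = 5 + 33*(-32) = 5 - 1056 = -1051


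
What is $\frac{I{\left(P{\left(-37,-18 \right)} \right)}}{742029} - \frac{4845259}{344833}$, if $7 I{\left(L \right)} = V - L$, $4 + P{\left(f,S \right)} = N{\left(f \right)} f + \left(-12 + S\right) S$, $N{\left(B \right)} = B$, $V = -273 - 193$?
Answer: $- \frac{25168076432620}{1791132603099} \approx -14.051$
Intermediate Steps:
$V = -466$
$P{\left(f,S \right)} = -4 + f^{2} + S \left(-12 + S\right)$ ($P{\left(f,S \right)} = -4 + \left(f f + \left(-12 + S\right) S\right) = -4 + \left(f^{2} + S \left(-12 + S\right)\right) = -4 + f^{2} + S \left(-12 + S\right)$)
$I{\left(L \right)} = - \frac{466}{7} - \frac{L}{7}$ ($I{\left(L \right)} = \frac{-466 - L}{7} = - \frac{466}{7} - \frac{L}{7}$)
$\frac{I{\left(P{\left(-37,-18 \right)} \right)}}{742029} - \frac{4845259}{344833} = \frac{- \frac{466}{7} - \frac{-4 + \left(-18\right)^{2} + \left(-37\right)^{2} - -216}{7}}{742029} - \frac{4845259}{344833} = \left(- \frac{466}{7} - \frac{-4 + 324 + 1369 + 216}{7}\right) \frac{1}{742029} - \frac{4845259}{344833} = \left(- \frac{466}{7} - \frac{1905}{7}\right) \frac{1}{742029} - \frac{4845259}{344833} = \left(- \frac{2371}{7}\right) \frac{1}{742029} - \frac{4845259}{344833} = - \frac{2371}{5194203} - \frac{4845259}{344833} = - \frac{25168076432620}{1791132603099}$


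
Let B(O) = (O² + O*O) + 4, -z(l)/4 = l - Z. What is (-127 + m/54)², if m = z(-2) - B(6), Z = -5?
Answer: 12061729/729 ≈ 16546.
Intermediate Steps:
z(l) = -20 - 4*l (z(l) = -4*(l - 1*(-5)) = -4*(l + 5) = -4*(5 + l) = -20 - 4*l)
B(O) = 4 + 2*O² (B(O) = (O² + O²) + 4 = 2*O² + 4 = 4 + 2*O²)
m = -88 (m = (-20 - 4*(-2)) - (4 + 2*6²) = (-20 + 8) - (4 + 2*36) = -12 - (4 + 72) = -12 - 1*76 = -12 - 76 = -88)
(-127 + m/54)² = (-127 - 88/54)² = (-127 + (1/54)*(-88))² = (-127 - 44/27)² = (-3473/27)² = 12061729/729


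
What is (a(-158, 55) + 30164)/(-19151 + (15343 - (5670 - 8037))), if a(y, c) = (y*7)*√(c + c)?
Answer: -30164/1441 + 1106*√110/1441 ≈ -12.883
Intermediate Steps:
a(y, c) = 7*y*√2*√c (a(y, c) = (7*y)*√(2*c) = (7*y)*(√2*√c) = 7*y*√2*√c)
(a(-158, 55) + 30164)/(-19151 + (15343 - (5670 - 8037))) = (7*(-158)*√2*√55 + 30164)/(-19151 + (15343 - (5670 - 8037))) = (-1106*√110 + 30164)/(-19151 + (15343 - 1*(-2367))) = (30164 - 1106*√110)/(-19151 + (15343 + 2367)) = (30164 - 1106*√110)/(-19151 + 17710) = (30164 - 1106*√110)/(-1441) = (30164 - 1106*√110)*(-1/1441) = -30164/1441 + 1106*√110/1441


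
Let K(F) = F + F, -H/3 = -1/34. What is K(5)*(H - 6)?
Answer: -1005/17 ≈ -59.118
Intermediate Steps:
H = 3/34 (H = -(-3)/34 = -3*(-1/34) = 3/34 ≈ 0.088235)
K(F) = 2*F
K(5)*(H - 6) = (2*5)*(3/34 - 6) = 10*(-201/34) = -1005/17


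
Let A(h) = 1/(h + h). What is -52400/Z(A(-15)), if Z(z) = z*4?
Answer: 393000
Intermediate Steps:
A(h) = 1/(2*h)
Z(z) = 4*z
-52400/Z(A(-15)) = -52400/(4*((½)/(-15))) = -52400/(4*((½)*(-1/15))) = -52400/(4*(-1/30)) = -52400/(-2/15) = -52400*(-15/2) = 393000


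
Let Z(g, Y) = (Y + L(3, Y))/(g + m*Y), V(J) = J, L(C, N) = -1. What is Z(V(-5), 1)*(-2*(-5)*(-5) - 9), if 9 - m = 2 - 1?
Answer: 0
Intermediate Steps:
m = 8 (m = 9 - (2 - 1) = 9 - 1*1 = 9 - 1 = 8)
Z(g, Y) = (-1 + Y)/(g + 8*Y) (Z(g, Y) = (Y - 1)/(g + 8*Y) = (-1 + Y)/(g + 8*Y))
Z(V(-5), 1)*(-2*(-5)*(-5) - 9) = ((-1 + 1)/(-5 + 8*1))*(-2*(-5)*(-5) - 9) = (0/(-5 + 8))*(10*(-5) - 9) = (0/3)*(-50 - 9) = ((1/3)*0)*(-59) = 0*(-59) = 0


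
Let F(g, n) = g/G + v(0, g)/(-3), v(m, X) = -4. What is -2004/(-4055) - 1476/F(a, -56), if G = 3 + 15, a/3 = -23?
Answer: 2396076/4055 ≈ 590.89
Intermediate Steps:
a = -69 (a = 3*(-23) = -69)
G = 18
F(g, n) = 4/3 + g/18 (F(g, n) = g/18 - 4/(-3) = g*(1/18) - 4*(-⅓) = g/18 + 4/3 = 4/3 + g/18)
-2004/(-4055) - 1476/F(a, -56) = -2004/(-4055) - 1476/(4/3 + (1/18)*(-69)) = -2004*(-1/4055) - 1476/(4/3 - 23/6) = 2004/4055 - 1476/(-5/2) = 2004/4055 - 1476*(-⅖) = 2004/4055 + 2952/5 = 2396076/4055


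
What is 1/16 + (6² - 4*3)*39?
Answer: 14977/16 ≈ 936.06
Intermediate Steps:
1/16 + (6² - 4*3)*39 = 1/16 + (36 - 12)*39 = 1/16 + 24*39 = 1/16 + 936 = 14977/16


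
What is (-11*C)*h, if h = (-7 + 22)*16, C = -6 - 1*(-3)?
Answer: 7920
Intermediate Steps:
C = -3 (C = -6 + 3 = -3)
h = 240 (h = 15*16 = 240)
(-11*C)*h = -11*(-3)*240 = 33*240 = 7920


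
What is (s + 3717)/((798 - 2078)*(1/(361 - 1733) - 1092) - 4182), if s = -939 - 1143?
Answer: 560805/477997574 ≈ 0.0011732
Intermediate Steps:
s = -2082
(s + 3717)/((798 - 2078)*(1/(361 - 1733) - 1092) - 4182) = (-2082 + 3717)/((798 - 2078)*(1/(361 - 1733) - 1092) - 4182) = 1635/(-1280*(1/(-1372) - 1092) - 4182) = 1635/(-1280*(-1/1372 - 1092) - 4182) = 1635/(-1280*(-1498225/1372) - 4182) = 1635/(479432000/343 - 4182) = 1635/(477997574/343) = 1635*(343/477997574) = 560805/477997574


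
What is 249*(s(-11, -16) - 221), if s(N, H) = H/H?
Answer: -54780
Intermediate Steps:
s(N, H) = 1
249*(s(-11, -16) - 221) = 249*(1 - 221) = 249*(-220) = -54780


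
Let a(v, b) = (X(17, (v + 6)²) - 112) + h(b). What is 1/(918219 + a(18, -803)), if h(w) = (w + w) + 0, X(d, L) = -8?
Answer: 1/916493 ≈ 1.0911e-6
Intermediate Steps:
h(w) = 2*w (h(w) = 2*w + 0 = 2*w)
a(v, b) = -120 + 2*b (a(v, b) = (-8 - 112) + 2*b = -120 + 2*b)
1/(918219 + a(18, -803)) = 1/(918219 + (-120 + 2*(-803))) = 1/(918219 + (-120 - 1606)) = 1/(918219 - 1726) = 1/916493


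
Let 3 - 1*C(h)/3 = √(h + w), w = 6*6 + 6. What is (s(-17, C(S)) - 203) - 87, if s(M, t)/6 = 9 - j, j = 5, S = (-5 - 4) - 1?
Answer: -266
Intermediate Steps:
w = 42 (w = 36 + 6 = 42)
S = -10 (S = -9 - 1 = -10)
C(h) = 9 - 3*√(42 + h) (C(h) = 9 - 3*√(h + 42) = 9 - 3*√(42 + h))
s(M, t) = 24 (s(M, t) = 6*(9 - 1*5) = 6*(9 - 5) = 6*4 = 24)
(s(-17, C(S)) - 203) - 87 = (24 - 203) - 87 = -179 - 87 = -266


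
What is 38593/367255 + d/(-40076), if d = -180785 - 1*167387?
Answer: 32353640232/3679527845 ≈ 8.7929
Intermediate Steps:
d = -348172 (d = -180785 - 167387 = -348172)
38593/367255 + d/(-40076) = 38593/367255 - 348172/(-40076) = 38593*(1/367255) - 348172*(-1/40076) = 38593/367255 + 87043/10019 = 32353640232/3679527845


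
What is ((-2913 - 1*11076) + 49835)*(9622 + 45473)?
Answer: 1974935370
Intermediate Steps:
((-2913 - 1*11076) + 49835)*(9622 + 45473) = ((-2913 - 11076) + 49835)*55095 = (-13989 + 49835)*55095 = 35846*55095 = 1974935370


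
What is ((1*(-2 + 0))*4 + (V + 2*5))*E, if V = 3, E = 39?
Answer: 195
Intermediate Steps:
((1*(-2 + 0))*4 + (V + 2*5))*E = ((1*(-2 + 0))*4 + (3 + 2*5))*39 = ((1*(-2))*4 + (3 + 10))*39 = (-2*4 + 13)*39 = (-8 + 13)*39 = 5*39 = 195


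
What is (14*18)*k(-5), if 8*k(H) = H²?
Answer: 1575/2 ≈ 787.50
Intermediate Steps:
k(H) = H²/8
(14*18)*k(-5) = (14*18)*((⅛)*(-5)²) = 252*((⅛)*25) = 252*(25/8) = 1575/2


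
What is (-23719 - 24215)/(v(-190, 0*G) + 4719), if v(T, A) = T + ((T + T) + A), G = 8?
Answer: -5326/461 ≈ -11.553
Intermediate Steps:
v(T, A) = A + 3*T (v(T, A) = T + (2*T + A) = T + (A + 2*T) = A + 3*T)
(-23719 - 24215)/(v(-190, 0*G) + 4719) = (-23719 - 24215)/((0*8 + 3*(-190)) + 4719) = -47934/((0 - 570) + 4719) = -47934/(-570 + 4719) = -47934/4149 = -47934*1/4149 = -5326/461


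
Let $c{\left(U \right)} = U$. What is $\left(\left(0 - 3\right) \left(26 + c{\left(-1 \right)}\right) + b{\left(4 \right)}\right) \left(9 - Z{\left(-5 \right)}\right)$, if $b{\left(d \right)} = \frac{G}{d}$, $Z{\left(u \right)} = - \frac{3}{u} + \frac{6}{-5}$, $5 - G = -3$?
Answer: $- \frac{3504}{5} \approx -700.8$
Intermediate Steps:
$G = 8$ ($G = 5 - -3 = 5 + 3 = 8$)
$Z{\left(u \right)} = - \frac{6}{5} - \frac{3}{u}$ ($Z{\left(u \right)} = - \frac{3}{u} + 6 \left(- \frac{1}{5}\right) = - \frac{3}{u} - \frac{6}{5} = - \frac{6}{5} - \frac{3}{u}$)
$b{\left(d \right)} = \frac{8}{d}$
$\left(\left(0 - 3\right) \left(26 + c{\left(-1 \right)}\right) + b{\left(4 \right)}\right) \left(9 - Z{\left(-5 \right)}\right) = \left(\left(0 - 3\right) \left(26 - 1\right) + \frac{8}{4}\right) \left(9 - \left(- \frac{6}{5} - \frac{3}{-5}\right)\right) = \left(\left(-3\right) 25 + 8 \cdot \frac{1}{4}\right) \left(9 - \left(- \frac{6}{5} - - \frac{3}{5}\right)\right) = \left(-75 + 2\right) \left(9 - \left(- \frac{6}{5} + \frac{3}{5}\right)\right) = - 73 \left(9 - - \frac{3}{5}\right) = - 73 \left(9 + \frac{3}{5}\right) = \left(-73\right) \frac{48}{5} = - \frac{3504}{5}$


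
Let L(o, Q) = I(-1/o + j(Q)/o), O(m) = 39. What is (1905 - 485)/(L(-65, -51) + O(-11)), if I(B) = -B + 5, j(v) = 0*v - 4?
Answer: 18460/571 ≈ 32.329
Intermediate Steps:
j(v) = -4 (j(v) = 0 - 4 = -4)
I(B) = 5 - B
L(o, Q) = 5 + 5/o (L(o, Q) = 5 - (-1/o - 4/o) = 5 - (-5)/o = 5 + 5/o)
(1905 - 485)/(L(-65, -51) + O(-11)) = (1905 - 485)/((5 + 5/(-65)) + 39) = 1420/((5 + 5*(-1/65)) + 39) = 1420/((5 - 1/13) + 39) = 1420/(64/13 + 39) = 1420/(571/13) = 1420*(13/571) = 18460/571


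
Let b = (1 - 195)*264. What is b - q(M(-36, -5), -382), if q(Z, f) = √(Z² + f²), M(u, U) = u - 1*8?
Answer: -51216 - 2*√36965 ≈ -51601.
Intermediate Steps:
M(u, U) = -8 + u (M(u, U) = u - 8 = -8 + u)
b = -51216 (b = -194*264 = -51216)
b - q(M(-36, -5), -382) = -51216 - √((-8 - 36)² + (-382)²) = -51216 - √((-44)² + 145924) = -51216 - √(1936 + 145924) = -51216 - √147860 = -51216 - 2*√36965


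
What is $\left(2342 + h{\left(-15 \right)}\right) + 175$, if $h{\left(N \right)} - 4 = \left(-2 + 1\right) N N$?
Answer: $2296$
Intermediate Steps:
$h{\left(N \right)} = 4 - N^{2}$ ($h{\left(N \right)} = 4 + \left(-2 + 1\right) N N = 4 - N^{2}$)
$\left(2342 + h{\left(-15 \right)}\right) + 175 = \left(2342 + \left(4 - \left(-15\right)^{2}\right)\right) + 175 = \left(2342 + \left(4 - 225\right)\right) + 175 = \left(2342 - 221\right) + 175 = 2121 + 175 = 2296$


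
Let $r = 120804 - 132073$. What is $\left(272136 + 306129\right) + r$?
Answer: $566996$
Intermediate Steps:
$r = -11269$
$\left(272136 + 306129\right) + r = \left(272136 + 306129\right) - 11269 = 578265 - 11269 = 566996$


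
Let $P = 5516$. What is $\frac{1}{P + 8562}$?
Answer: $\frac{1}{14078} \approx 7.1033 \cdot 10^{-5}$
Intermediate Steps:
$\frac{1}{P + 8562} = \frac{1}{5516 + 8562} = \frac{1}{14078}$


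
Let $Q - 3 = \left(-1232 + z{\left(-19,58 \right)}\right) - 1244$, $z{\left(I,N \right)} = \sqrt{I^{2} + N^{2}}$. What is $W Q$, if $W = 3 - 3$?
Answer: $0$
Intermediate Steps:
$W = 0$
$Q = -2473 + 5 \sqrt{149}$ ($Q = 3 - \left(2476 - \sqrt{\left(-19\right)^{2} + 58^{2}}\right) = 3 - \left(2476 - \sqrt{361 + 3364}\right) = 3 - \left(2476 - 5 \sqrt{149}\right) = -2473 + 5 \sqrt{149} \approx -2412.0$)
$W Q = 0 \left(-2473 + 5 \sqrt{149}\right) = 0$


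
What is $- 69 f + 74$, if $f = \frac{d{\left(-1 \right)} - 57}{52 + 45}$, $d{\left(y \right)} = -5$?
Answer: $\frac{11456}{97} \approx 118.1$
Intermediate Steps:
$f = - \frac{62}{97}$ ($f = \frac{-5 - 57}{52 + 45} = - \frac{62}{97} \approx -0.63918$)
$- 69 f + 74 = \left(-69\right) \left(- \frac{62}{97}\right) + 74 = \frac{4278}{97} + 74 = \frac{11456}{97}$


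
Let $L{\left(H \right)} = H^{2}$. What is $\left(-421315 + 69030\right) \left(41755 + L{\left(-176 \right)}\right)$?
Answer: $-25622040335$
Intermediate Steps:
$\left(-421315 + 69030\right) \left(41755 + L{\left(-176 \right)}\right) = \left(-421315 + 69030\right) \left(41755 + \left(-176\right)^{2}\right) = - 352285 \left(41755 + 30976\right) = \left(-352285\right) 72731 = -25622040335$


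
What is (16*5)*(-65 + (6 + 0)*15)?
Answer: 2000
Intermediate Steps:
(16*5)*(-65 + (6 + 0)*15) = 80*(-65 + 6*15) = 80*(-65 + 90) = 80*25 = 2000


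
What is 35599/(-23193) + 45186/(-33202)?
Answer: -1114978448/385026993 ≈ -2.8958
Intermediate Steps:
35599/(-23193) + 45186/(-33202) = 35599*(-1/23193) + 45186*(-1/33202) = -35599/23193 - 22593/16601 = -1114978448/385026993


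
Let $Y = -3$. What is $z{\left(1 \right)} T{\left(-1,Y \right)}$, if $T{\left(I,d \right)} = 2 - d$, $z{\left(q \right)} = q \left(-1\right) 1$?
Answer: $-5$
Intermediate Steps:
$z{\left(q \right)} = - q$ ($z{\left(q \right)} = - q 1 = - q$)
$z{\left(1 \right)} T{\left(-1,Y \right)} = \left(-1\right) 1 \left(2 - -3\right) = - (2 + 3) = \left(-1\right) 5 = -5$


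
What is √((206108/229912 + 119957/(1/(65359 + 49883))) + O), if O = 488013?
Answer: √45672523707252850694/57478 ≈ 1.1758e+5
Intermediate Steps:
√((206108/229912 + 119957/(1/(65359 + 49883))) + O) = √((206108/229912 + 119957/(1/(65359 + 49883))) + 488013) = √((206108*(1/229912) + 119957/(1/115242)) + 488013) = √((51527/57478 + 119957/(1/115242)) + 488013) = √((51527/57478 + 119957*115242) + 488013) = √((51527/57478 + 13824084594) + 488013) = √(794580734345459/57478 + 488013) = √(794608784356673/57478) = √45672523707252850694/57478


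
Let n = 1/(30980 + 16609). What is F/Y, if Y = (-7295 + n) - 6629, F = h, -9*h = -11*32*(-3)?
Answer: 5583776/662629235 ≈ 0.0084267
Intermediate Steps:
n = 1/47589 ≈ 2.1013e-5
h = -352/3 (h = -(-11*32)*(-3)/9 = -(-352)*(-3)/9 = -1/9*1056 = -352/3 ≈ -117.33)
F = -352/3 ≈ -117.33
Y = -662629235/47589 (Y = (-7295 + 1/47589) - 6629 = -347161754/47589 - 6629 = -662629235/47589 ≈ -13924.)
F/Y = -352/(3*(-662629235/47589)) = -352/3*(-47589/662629235) = 5583776/662629235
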